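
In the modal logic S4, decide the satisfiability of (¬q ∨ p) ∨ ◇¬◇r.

1. (¬q ∨ p) ∨ ◇¬◇r, w0
2. ◇¬◇r, w0
3. ¬◇r, w1
4. ¬r, w1
Accessibility: w0Rw0, w0Rw1, w1Rw1

Satisfiable (open branch found)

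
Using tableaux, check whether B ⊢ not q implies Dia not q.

Yes, valid

Tableau for the negation not (not q implies Dia not q):
1. not (not q implies Dia not q), u
2. not q, u
3. not Dia not q, u
4. q, u
Accessibility: uRu
Branch closes: q and not q both at u.
Every branch of the negation's tableau closes; the branch above is one of them.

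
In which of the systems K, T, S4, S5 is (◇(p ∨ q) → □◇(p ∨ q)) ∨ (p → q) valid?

S4-tableau for the negation ¬((◇(p ∨ q) → □◇(p ∨ q)) ∨ (p → q)):
1. ¬((◇(p ∨ q) → □◇(p ∨ q)) ∨ (p → q)), 0
2. ¬(◇(p ∨ q) → □◇(p ∨ q)), 0
3. ¬(p → q), 0
4. ◇(p ∨ q), 0
5. ¬□◇(p ∨ q), 0
6. p, 0
7. ¬q, 0
8. p ∨ q, 1
9. q, 1
10. ¬◇(p ∨ q), 2
11. ¬(p ∨ q), 2
12. ¬p, 2
13. ¬q, 2
Accessibility: 0R0, 0R1, 0R2, 1R1, 2R2
Complete open branch: countermodel on an S4-frame, so not valid in S4, nor in K, T (the same frame is also a K-frame and a T-frame).
S5-tableau for the negation ¬((◇(p ∨ q) → □◇(p ∨ q)) ∨ (p → q)):
1. ¬((◇(p ∨ q) → □◇(p ∨ q)) ∨ (p → q)), 0
2. ¬(◇(p ∨ q) → □◇(p ∨ q)), 0
3. ¬(p → q), 0
4. ◇(p ∨ q), 0
5. ¬□◇(p ∨ q), 0
6. p, 0
7. ¬q, 0
8. p ∨ q, 1
9. q, 1
10. ¬◇(p ∨ q), 2
11. ¬(p ∨ q), 0
12. ¬p, 0
Accessibility: 0R0, 0R1, 0R2, 1R0, 1R1, 1R2, 2R0, 2R1, 2R2
Branch closes: p and ¬p both at 0.
Every branch closes (one shown): valid in S5.

S5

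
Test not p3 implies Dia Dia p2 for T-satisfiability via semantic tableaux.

1. not p3 implies Dia Dia p2, 0
2. Dia Dia p2, 0
3. Dia p2, 1
4. p2, 2
Accessibility: 0R0, 0R1, 1R1, 1R2, 2R2

Satisfiable (open branch found)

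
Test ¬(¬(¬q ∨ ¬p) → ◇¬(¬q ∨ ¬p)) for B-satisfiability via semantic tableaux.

No, unsatisfiable

1. ¬(¬(¬q ∨ ¬p) → ◇¬(¬q ∨ ¬p)), 0
2. ¬(¬q ∨ ¬p), 0
3. ¬◇¬(¬q ∨ ¬p), 0
4. q, 0
5. p, 0
6. ¬q ∨ ¬p, 0
7. ¬p, 0
Accessibility: 0R0
Branch closes: p and ¬p both at 0.
All branches of the tableau close; one closing branch shown above.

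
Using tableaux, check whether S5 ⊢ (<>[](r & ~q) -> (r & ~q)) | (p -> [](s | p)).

Valid in S5

Tableau for the negation ~((<>[](r & ~q) -> (r & ~q)) | (p -> [](s | p))):
1. ~((<>[](r & ~q) -> (r & ~q)) | (p -> [](s | p))), u
2. ~(<>[](r & ~q) -> (r & ~q)), u   [~|-rule on 1]
3. ~(p -> [](s | p)), u   [~|-rule on 1]
4. <>[](r & ~q), u   [~->-rule on 2]
5. ~(r & ~q), u   [~->-rule on 2]
6. p, u   [~->-rule on 3]
7. ~[](s | p), u   [~->-rule on 3]
8. q, u   [~&-rule on 5 (branches; this branch)]
9. [](r & ~q), v   [<>-rule on 4: fresh world v, uRv]
10. r & ~q, u   [[]-rule on 9 via vRu]
11. r, u   [&-rule on 10]
12. ~q, u   [&-rule on 10]
Accessibility: uRu, uRv, vRu, vRv
Branch closes: q and ~q both at u.
Every branch of the negation's tableau closes; the branch above is one of them.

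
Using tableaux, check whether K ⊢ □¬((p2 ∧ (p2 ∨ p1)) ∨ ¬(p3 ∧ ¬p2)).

Not valid

Tableau for the negation ¬□¬((p2 ∧ (p2 ∨ p1)) ∨ ¬(p3 ∧ ¬p2)):
1. ¬□¬((p2 ∧ (p2 ∨ p1)) ∨ ¬(p3 ∧ ¬p2)), w0
2. (p2 ∧ (p2 ∨ p1)) ∨ ¬(p3 ∧ ¬p2), w1
3. ¬(p3 ∧ ¬p2), w1
4. p2, w1
Accessibility: w0Rw1
The negation has an open branch (countermodel exists).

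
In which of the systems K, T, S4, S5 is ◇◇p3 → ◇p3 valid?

T-tableau for the negation ¬(◇◇p3 → ◇p3):
1. ¬(◇◇p3 → ◇p3), w0
2. ◇◇p3, w0
3. ¬◇p3, w0
4. ¬p3, w0
5. ◇p3, w1
6. ¬p3, w1
7. p3, w2
Accessibility: w0Rw0, w0Rw1, w1Rw1, w1Rw2, w2Rw2
Complete open branch: countermodel on a T-frame, so not valid in T, nor in K (the same frame is also a K-frame).
S4-tableau for the negation ¬(◇◇p3 → ◇p3):
1. ¬(◇◇p3 → ◇p3), w0
2. ◇◇p3, w0
3. ¬◇p3, w0
4. ¬p3, w0
5. ◇p3, w1
6. ¬p3, w1
7. p3, w2
8. ¬p3, w2
Accessibility: w0Rw0, w0Rw1, w0Rw2, w1Rw1, w1Rw2, w2Rw2
Branch closes: p3 and ¬p3 both at w2.
Every branch closes (one shown): valid in S4, hence also in S5 (every theorem of S4 is a theorem of S5).

S4, S5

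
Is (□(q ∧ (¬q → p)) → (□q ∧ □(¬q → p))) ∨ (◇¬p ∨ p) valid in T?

Tableau for the negation ¬((□(q ∧ (¬q → p)) → (□q ∧ □(¬q → p))) ∨ (◇¬p ∨ p)):
1. ¬((□(q ∧ (¬q → p)) → (□q ∧ □(¬q → p))) ∨ (◇¬p ∨ p)), 0
2. ¬(□(q ∧ (¬q → p)) → (□q ∧ □(¬q → p))), 0
3. ¬(◇¬p ∨ p), 0
4. □(q ∧ (¬q → p)), 0
5. ¬(□q ∧ □(¬q → p)), 0
6. ¬◇¬p, 0
7. ¬p, 0
8. q ∧ (¬q → p), 0
9. q, 0
10. ¬q → p, 0
11. p, 0
Accessibility: 0R0
Branch closes: p and ¬p both at 0.
All branches of the negation close; one closing branch shown above.

Valid in T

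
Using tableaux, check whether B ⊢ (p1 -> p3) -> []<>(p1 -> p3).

Valid

Tableau for the negation ~((p1 -> p3) -> []<>(p1 -> p3)):
1. ~((p1 -> p3) -> []<>(p1 -> p3)), 0
2. p1 -> p3, 0   [~->-rule on 1]
3. ~[]<>(p1 -> p3), 0   [~->-rule on 1]
4. p3, 0   [->-rule on 2 (branches; this branch)]
5. ~<>(p1 -> p3), 1   [~[]-rule on 3: fresh world 1, 0R1]
6. ~(p1 -> p3), 0   [~<>-rule on 5 via 1R0]
7. p1, 0   [~->-rule on 6]
8. ~p3, 0   [~->-rule on 6]
Accessibility: 0R0, 0R1, 1R0, 1R1
Branch closes: p3 and ~p3 both at 0.
All branches of the negation close; one closing branch shown above.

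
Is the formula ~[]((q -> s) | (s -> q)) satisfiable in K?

1. ~[]((q -> s) | (s -> q)), 0
2. ~((q -> s) | (s -> q)), 1   [~[]-rule on 1: fresh world 1, 0R1]
3. ~(q -> s), 1   [~|-rule on 2]
4. ~(s -> q), 1   [~|-rule on 2]
5. q, 1   [~->-rule on 3]
6. ~s, 1   [~->-rule on 3]
7. s, 1   [~->-rule on 4]
8. ~q, 1   [~->-rule on 4]
Accessibility: 0R1
Branch closes: s and ~s both at 1.
Every branch closes; the branch above is one of them.

Unsatisfiable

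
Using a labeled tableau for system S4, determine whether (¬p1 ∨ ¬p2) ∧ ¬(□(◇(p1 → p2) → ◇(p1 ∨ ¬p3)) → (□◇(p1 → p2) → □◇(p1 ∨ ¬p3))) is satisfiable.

1. (¬p1 ∨ ¬p2) ∧ ¬(□(◇(p1 → p2) → ◇(p1 ∨ ¬p3)) → (□◇(p1 → p2) → □◇(p1 ∨ ¬p3))), w0
2. ¬p1 ∨ ¬p2, w0   [∧-rule on 1]
3. ¬(□(◇(p1 → p2) → ◇(p1 ∨ ¬p3)) → (□◇(p1 → p2) → □◇(p1 ∨ ¬p3))), w0   [∧-rule on 1]
4. □(◇(p1 → p2) → ◇(p1 ∨ ¬p3)), w0   [¬→-rule on 3]
5. ¬(□◇(p1 → p2) → □◇(p1 ∨ ¬p3)), w0   [¬→-rule on 3]
6. □◇(p1 → p2), w0   [¬→-rule on 5]
7. ¬□◇(p1 ∨ ¬p3), w0   [¬→-rule on 5]
8. ◇(p1 → p2) → ◇(p1 ∨ ¬p3), w0   [□-rule on 4 via w0Rw0]
9. ◇(p1 → p2), w0   [□-rule on 6 via w0Rw0]
10. ¬p2, w0   [∨-rule on 2 (branches; this branch)]
11. ◇(p1 ∨ ¬p3), w0   [→-rule on 8 (branches; this branch)]
12. ¬◇(p1 ∨ ¬p3), w1   [¬□-rule on 7: fresh world w1, w0Rw1]
13. ◇(p1 → p2) → ◇(p1 ∨ ¬p3), w1   [□-rule on 4 via w0Rw1]
14. ◇(p1 → p2), w1   [□-rule on 6 via w0Rw1]
15. ¬(p1 ∨ ¬p3), w1   [¬◇-rule on 12 via w1Rw1]
16. ¬p1, w1   [¬∨-rule on 15]
17. p3, w1   [¬∨-rule on 15]
18. ◇(p1 ∨ ¬p3), w1   [→-rule on 13 (branches; this branch)]
19. p1 → p2, w2   [◇-rule on 9: fresh world w2, w0Rw2]
20. ◇(p1 → p2) → ◇(p1 ∨ ¬p3), w2   [□-rule on 4 via w0Rw2]
21. ◇(p1 → p2), w2   [□-rule on 6 via w0Rw2]
22. p2, w2   [→-rule on 19 (branches; this branch)]
23. ◇(p1 ∨ ¬p3), w2   [→-rule on 20 (branches; this branch)]
24. p1 ∨ ¬p3, w3   [◇-rule on 11: fresh world w3, w0Rw3]
25. ◇(p1 → p2) → ◇(p1 ∨ ¬p3), w3   [□-rule on 4 via w0Rw3]
26. ◇(p1 → p2), w3   [□-rule on 6 via w0Rw3]
27. ¬p3, w3   [∨-rule on 24 (branches; this branch)]
28. ¬◇(p1 → p2), w3   [→-rule on 25 (branches; this branch)]
29. ¬(p1 → p2), w3   [¬◇-rule on 28 via w3Rw3]
30. p1, w3   [¬→-rule on 29]
31. ¬p2, w3   [¬→-rule on 29]
32. p1 → p2, w4   [◇-rule on 14: fresh world w4, w1Rw4]
33. ◇(p1 → p2) → ◇(p1 ∨ ¬p3), w4   [□-rule on 4 via w0Rw4]
34. ◇(p1 → p2), w4   [□-rule on 6 via w0Rw4]
35. ¬(p1 ∨ ¬p3), w4   [¬◇-rule on 12 via w1Rw4]
36. ¬p1, w4   [¬∨-rule on 35]
37. p3, w4   [¬∨-rule on 35]
38. p2, w4   [→-rule on 32 (branches; this branch)]
39. ◇(p1 ∨ ¬p3), w4   [→-rule on 33 (branches; this branch)]
40. p1 ∨ ¬p3, w5   [◇-rule on 18: fresh world w5, w1Rw5]
41. ◇(p1 → p2) → ◇(p1 ∨ ¬p3), w5   [□-rule on 4 via w0Rw5]
42. ◇(p1 → p2), w5   [□-rule on 6 via w0Rw5]
43. ¬(p1 ∨ ¬p3), w5   [¬◇-rule on 12 via w1Rw5]
44. ¬p1, w5   [¬∨-rule on 43]
45. p3, w5   [¬∨-rule on 43]
46. ¬p3, w5   [∨-rule on 40 (branches; this branch)]
Accessibility: w0Rw0, w0Rw1, w0Rw2, w0Rw3, w0Rw4, w0Rw5, w1Rw1, w1Rw4, w1Rw5, w2Rw2, w3Rw3, w4Rw4, w5Rw5
Branch closes: p3 and ¬p3 both at w5.
Every branch closes; the branch above is one of them.

No, unsatisfiable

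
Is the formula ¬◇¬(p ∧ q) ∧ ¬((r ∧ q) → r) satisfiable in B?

Unsatisfiable

1. ¬◇¬(p ∧ q) ∧ ¬((r ∧ q) → r), 0
2. ¬◇¬(p ∧ q), 0
3. ¬((r ∧ q) → r), 0
4. r ∧ q, 0
5. ¬r, 0
6. r, 0
7. q, 0
Accessibility: 0R0
Branch closes: r and ¬r both at 0.
All branches of the tableau close; one closing branch shown above.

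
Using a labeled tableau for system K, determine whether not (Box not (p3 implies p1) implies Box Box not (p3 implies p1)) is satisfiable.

Satisfiable (open branch found)

1. not (Box not (p3 implies p1) implies Box Box not (p3 implies p1)), 0
2. Box not (p3 implies p1), 0
3. not Box Box not (p3 implies p1), 0
4. not Box not (p3 implies p1), 1
5. not (p3 implies p1), 1
6. p3, 1
7. not p1, 1
8. p3 implies p1, 2
9. p1, 2
Accessibility: 0R1, 1R2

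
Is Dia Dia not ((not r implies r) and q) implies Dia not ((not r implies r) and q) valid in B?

Tableau for the negation not (Dia Dia not ((not r implies r) and q) implies Dia not ((not r implies r) and q)):
1. not (Dia Dia not ((not r implies r) and q) implies Dia not ((not r implies r) and q)), u
2. Dia Dia not ((not r implies r) and q), u   [neg-implies-rule on 1]
3. not Dia not ((not r implies r) and q), u   [neg-implies-rule on 1]
4. (not r implies r) and q, u   [neg-Dia-rule on 3 via uRu]
5. not r implies r, u   [and-rule on 4]
6. q, u   [and-rule on 4]
7. r, u   [implies-rule on 5 (branches; this branch)]
8. Dia not ((not r implies r) and q), v   [Dia-rule on 2: fresh world v, uRv]
9. (not r implies r) and q, v   [neg-Dia-rule on 3 via uRv]
10. not r implies r, v   [and-rule on 9]
11. q, v   [and-rule on 9]
12. r, v   [implies-rule on 10 (branches; this branch)]
13. not ((not r implies r) and q), w   [Dia-rule on 8: fresh world w, vRw]
14. not q, w   [neg-and-rule on 13 (branches; this branch)]
Accessibility: uRu, uRv, vRu, vRv, vRw, wRv, wRw
The negation has an open branch (countermodel exists).

No, not valid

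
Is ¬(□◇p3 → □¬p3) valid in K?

Not valid

Tableau for the negation □◇p3 → □¬p3:
1. □◇p3 → □¬p3, u
2. □¬p3, u
The negation has an open branch (countermodel exists).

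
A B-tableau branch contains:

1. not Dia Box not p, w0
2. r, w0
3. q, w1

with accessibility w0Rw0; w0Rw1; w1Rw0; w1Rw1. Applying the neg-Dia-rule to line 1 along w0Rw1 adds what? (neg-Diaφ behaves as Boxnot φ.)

not Box not p, w1

neg-Diaφ behaves as Boxnot φ: propagate the negated body to each accessible world.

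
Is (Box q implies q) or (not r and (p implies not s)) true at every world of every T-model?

Valid in T

Tableau for the negation not ((Box q implies q) or (not r and (p implies not s))):
1. not ((Box q implies q) or (not r and (p implies not s))), w0
2. not (Box q implies q), w0   [neg-or-rule on 1]
3. not (not r and (p implies not s)), w0   [neg-or-rule on 1]
4. Box q, w0   [neg-implies-rule on 2]
5. not q, w0   [neg-implies-rule on 2]
6. q, w0   [Box-rule on 4 via w0Rw0]
Accessibility: w0Rw0
Branch closes: q and not q both at w0.
Every branch of the negation's tableau closes; the branch above is one of them.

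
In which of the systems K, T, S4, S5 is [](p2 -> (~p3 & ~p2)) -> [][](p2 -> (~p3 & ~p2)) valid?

S4, S5

S4-tableau for the negation ~([](p2 -> (~p3 & ~p2)) -> [][](p2 -> (~p3 & ~p2))):
1. ~([](p2 -> (~p3 & ~p2)) -> [][](p2 -> (~p3 & ~p2))), 0
2. [](p2 -> (~p3 & ~p2)), 0
3. ~[][](p2 -> (~p3 & ~p2)), 0
4. p2 -> (~p3 & ~p2), 0
5. ~p3 & ~p2, 0
6. ~p3, 0
7. ~p2, 0
8. ~[](p2 -> (~p3 & ~p2)), 1
9. p2 -> (~p3 & ~p2), 1
10. ~p3 & ~p2, 1
11. ~p3, 1
12. ~p2, 1
13. ~(p2 -> (~p3 & ~p2)), 2
14. p2, 2
15. ~(~p3 & ~p2), 2
16. p2 -> (~p3 & ~p2), 2
17. ~p3 & ~p2, 2
18. ~p3, 2
19. ~p2, 2
Accessibility: 0R0, 0R1, 0R2, 1R1, 1R2, 2R2
Branch closes: p2 and ~p2 both at 2.
Every branch closes (one shown): valid in S4, hence also in S5 (every theorem of S4 is a theorem of S5).
T-tableau for the negation ~([](p2 -> (~p3 & ~p2)) -> [][](p2 -> (~p3 & ~p2))):
1. ~([](p2 -> (~p3 & ~p2)) -> [][](p2 -> (~p3 & ~p2))), 0
2. [](p2 -> (~p3 & ~p2)), 0
3. ~[][](p2 -> (~p3 & ~p2)), 0
4. p2 -> (~p3 & ~p2), 0
5. ~p3 & ~p2, 0
6. ~p3, 0
7. ~p2, 0
8. ~[](p2 -> (~p3 & ~p2)), 1
9. p2 -> (~p3 & ~p2), 1
10. ~p3 & ~p2, 1
11. ~p3, 1
12. ~p2, 1
13. ~(p2 -> (~p3 & ~p2)), 2
14. p2, 2
15. ~(~p3 & ~p2), 2
Accessibility: 0R0, 0R1, 1R1, 1R2, 2R2
Complete open branch: countermodel on a T-frame, so not valid in T, nor in K (the same frame is also a K-frame).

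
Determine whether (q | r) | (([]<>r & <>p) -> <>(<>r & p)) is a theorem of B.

Tableau for the negation ~((q | r) | (([]<>r & <>p) -> <>(<>r & p))):
1. ~((q | r) | (([]<>r & <>p) -> <>(<>r & p))), 0
2. ~(q | r), 0
3. ~(([]<>r & <>p) -> <>(<>r & p)), 0
4. ~q, 0
5. ~r, 0
6. []<>r & <>p, 0
7. ~<>(<>r & p), 0
8. []<>r, 0
9. <>p, 0
10. ~(<>r & p), 0
11. <>r, 0
12. ~p, 0
13. p, 1
14. ~(<>r & p), 1
15. <>r, 1
16. ~<>r, 1
17. ~r, 1
18. r, 2
19. ~(<>r & p), 2
20. <>r, 2
21. ~p, 2
22. r, 3
23. ~r, 3
Accessibility: 0R0, 0R1, 0R2, 1R0, 1R1, 1R3, 2R0, 2R2, 3R1, 3R3
Branch closes: r and ~r both at 3.
All branches of the negation close; one closing branch shown above.

Valid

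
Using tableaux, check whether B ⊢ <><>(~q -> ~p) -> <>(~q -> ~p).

Tableau for the negation ~(<><>(~q -> ~p) -> <>(~q -> ~p)):
1. ~(<><>(~q -> ~p) -> <>(~q -> ~p)), w0
2. <><>(~q -> ~p), w0
3. ~<>(~q -> ~p), w0
4. ~(~q -> ~p), w0
5. ~q, w0
6. p, w0
7. <>(~q -> ~p), w1
8. ~(~q -> ~p), w1
9. ~q, w1
10. p, w1
11. ~q -> ~p, w2
12. ~p, w2
Accessibility: w0Rw0, w0Rw1, w1Rw0, w1Rw1, w1Rw2, w2Rw1, w2Rw2
The negation has an open branch (countermodel exists).

Not valid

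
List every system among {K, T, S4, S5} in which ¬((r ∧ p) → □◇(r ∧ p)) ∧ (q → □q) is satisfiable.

K, T, S4

S4-tableau for the formula:
1. ¬((r ∧ p) → □◇(r ∧ p)) ∧ (q → □q), w0
2. ¬((r ∧ p) → □◇(r ∧ p)), w0
3. q → □q, w0
4. r ∧ p, w0
5. ¬□◇(r ∧ p), w0
6. r, w0
7. p, w0
8. □q, w0
9. q, w0
10. ¬◇(r ∧ p), w1
11. q, w1
12. ¬(r ∧ p), w1
13. ¬p, w1
Accessibility: w0Rw0, w0Rw1, w1Rw1
Complete open branch: satisfiable in S4, hence also in K, T (this S4-model is also a K-model and a T-model).
S5-tableau for the formula:
1. ¬((r ∧ p) → □◇(r ∧ p)) ∧ (q → □q), w0
2. ¬((r ∧ p) → □◇(r ∧ p)), w0
3. q → □q, w0
4. r ∧ p, w0
5. ¬□◇(r ∧ p), w0
6. r, w0
7. p, w0
8. □q, w0
9. q, w0
10. ¬◇(r ∧ p), w1
11. q, w1
12. ¬(r ∧ p), w0
13. ¬(r ∧ p), w1
14. ¬p, w0
Accessibility: w0Rw0, w0Rw1, w1Rw0, w1Rw1
Branch closes: p and ¬p both at w0.
Every branch closes (one shown): unsatisfiable in S5.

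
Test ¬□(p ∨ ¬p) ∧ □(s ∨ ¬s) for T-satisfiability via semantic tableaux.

1. ¬□(p ∨ ¬p) ∧ □(s ∨ ¬s), u
2. ¬□(p ∨ ¬p), u   [∧-rule on 1]
3. □(s ∨ ¬s), u   [∧-rule on 1]
4. s ∨ ¬s, u   [□-rule on 3 via uRu]
5. ¬s, u   [∨-rule on 4 (branches; this branch)]
6. ¬(p ∨ ¬p), v   [¬□-rule on 2: fresh world v, uRv]
7. ¬p, v   [¬∨-rule on 6]
8. p, v   [¬∨-rule on 6]
Accessibility: uRu, uRv, vRv
Branch closes: p and ¬p both at v.
(One branch shown.) All branches close.

Unsatisfiable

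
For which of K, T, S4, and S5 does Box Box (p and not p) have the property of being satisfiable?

T-tableau for the formula:
1. Box Box (p and not p), u
2. Box (p and not p), u
3. p and not p, u
4. p, u
5. not p, u
Accessibility: uRu
Branch closes: p and not p both at u.
Every branch closes (one shown): unsatisfiable in T, hence also in S4, S5 (every S4/S5-frame is a T-frame).
K-tableau for the formula:
1. Box Box (p and not p), u
Complete open branch: satisfiable in K.

K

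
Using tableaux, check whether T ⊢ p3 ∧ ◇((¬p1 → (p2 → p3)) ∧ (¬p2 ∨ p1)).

No, not valid

Tableau for the negation ¬(p3 ∧ ◇((¬p1 → (p2 → p3)) ∧ (¬p2 ∨ p1))):
1. ¬(p3 ∧ ◇((¬p1 → (p2 → p3)) ∧ (¬p2 ∨ p1))), 0
2. ¬◇((¬p1 → (p2 → p3)) ∧ (¬p2 ∨ p1)), 0
3. ¬((¬p1 → (p2 → p3)) ∧ (¬p2 ∨ p1)), 0
4. ¬(¬p2 ∨ p1), 0
5. p2, 0
6. ¬p1, 0
Accessibility: 0R0
The negation has an open branch (countermodel exists).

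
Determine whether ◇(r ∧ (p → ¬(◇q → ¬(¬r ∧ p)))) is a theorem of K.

Tableau for the negation ¬◇(r ∧ (p → ¬(◇q → ¬(¬r ∧ p)))):
1. ¬◇(r ∧ (p → ¬(◇q → ¬(¬r ∧ p)))), w0
The negation has an open branch (countermodel exists).

Invalid (countermodel exists)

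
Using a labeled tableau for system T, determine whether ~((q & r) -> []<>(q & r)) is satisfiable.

1. ~((q & r) -> []<>(q & r)), w0
2. q & r, w0   [~->-rule on 1]
3. ~[]<>(q & r), w0   [~->-rule on 1]
4. q, w0   [&-rule on 2]
5. r, w0   [&-rule on 2]
6. ~<>(q & r), w1   [~[]-rule on 3: fresh world w1, w0Rw1]
7. ~(q & r), w1   [~<>-rule on 6 via w1Rw1]
8. ~r, w1   [~&-rule on 7 (branches; this branch)]
Accessibility: w0Rw0, w0Rw1, w1Rw1

Yes, satisfiable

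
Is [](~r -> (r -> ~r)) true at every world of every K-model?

Tableau for the negation ~[](~r -> (r -> ~r)):
1. ~[](~r -> (r -> ~r)), u
2. ~(~r -> (r -> ~r)), v   [~[]-rule on 1: fresh world v, uRv]
3. ~r, v   [~->-rule on 2]
4. ~(r -> ~r), v   [~->-rule on 2]
5. r, v   [~->-rule on 4]
Accessibility: uRv
Branch closes: r and ~r both at v.
All branches of the negation close; one closing branch shown above.

Valid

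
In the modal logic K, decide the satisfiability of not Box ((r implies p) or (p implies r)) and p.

No, unsatisfiable

1. not Box ((r implies p) or (p implies r)) and p, u
2. not Box ((r implies p) or (p implies r)), u   [and-rule on 1]
3. p, u   [and-rule on 1]
4. not ((r implies p) or (p implies r)), v   [neg-Box-rule on 2: fresh world v, uRv]
5. not (r implies p), v   [neg-or-rule on 4]
6. not (p implies r), v   [neg-or-rule on 4]
7. r, v   [neg-implies-rule on 5]
8. not p, v   [neg-implies-rule on 5]
9. p, v   [neg-implies-rule on 6]
10. not r, v   [neg-implies-rule on 6]
Accessibility: uRv
Branch closes: p and not p both at v.
Every branch closes; the branch above is one of them.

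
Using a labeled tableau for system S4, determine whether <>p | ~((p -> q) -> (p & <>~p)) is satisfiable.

Satisfiable (open branch found)

1. <>p | ~((p -> q) -> (p & <>~p)), u
2. ~((p -> q) -> (p & <>~p)), u
3. p -> q, u
4. ~(p & <>~p), u
5. q, u
6. ~<>~p, u
7. p, u
Accessibility: uRu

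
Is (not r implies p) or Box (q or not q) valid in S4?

Valid

Tableau for the negation not ((not r implies p) or Box (q or not q)):
1. not ((not r implies p) or Box (q or not q)), w0
2. not (not r implies p), w0   [neg-or-rule on 1]
3. not Box (q or not q), w0   [neg-or-rule on 1]
4. not r, w0   [neg-implies-rule on 2]
5. not p, w0   [neg-implies-rule on 2]
6. not (q or not q), w1   [neg-Box-rule on 3: fresh world w1, w0Rw1]
7. not q, w1   [neg-or-rule on 6]
8. q, w1   [neg-or-rule on 6]
Accessibility: w0Rw0, w0Rw1, w1Rw1
Branch closes: q and not q both at w1.
All branches of the negation close; one closing branch shown above.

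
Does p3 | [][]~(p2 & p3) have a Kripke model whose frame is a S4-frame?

Satisfiable

1. p3 | [][]~(p2 & p3), u
2. [][]~(p2 & p3), u
3. []~(p2 & p3), u
4. ~(p2 & p3), u
5. ~p3, u
Accessibility: uRu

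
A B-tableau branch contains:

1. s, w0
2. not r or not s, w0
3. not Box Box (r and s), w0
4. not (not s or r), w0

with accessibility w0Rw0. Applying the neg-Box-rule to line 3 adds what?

a fresh world w1 with w0Rw1, and not Box (r and s) at w1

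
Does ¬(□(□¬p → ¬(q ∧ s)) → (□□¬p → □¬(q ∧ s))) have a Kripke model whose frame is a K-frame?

1. ¬(□(□¬p → ¬(q ∧ s)) → (□□¬p → □¬(q ∧ s))), u
2. □(□¬p → ¬(q ∧ s)), u   [¬→-rule on 1]
3. ¬(□□¬p → □¬(q ∧ s)), u   [¬→-rule on 1]
4. □□¬p, u   [¬→-rule on 3]
5. ¬□¬(q ∧ s), u   [¬→-rule on 3]
6. q ∧ s, v   [¬□-rule on 5: fresh world v, uRv]
7. q, v   [∧-rule on 6]
8. s, v   [∧-rule on 6]
9. □¬p → ¬(q ∧ s), v   [□-rule on 2 via uRv]
10. □¬p, v   [□-rule on 4 via uRv]
11. ¬□¬p, v   [→-rule on 9 (branches; this branch)]
12. p, w   [¬□-rule on 11: fresh world w, vRw]
13. ¬p, w   [□-rule on 10 via vRw]
Accessibility: uRv, vRw
Branch closes: p and ¬p both at w.
Every branch closes; the branch above is one of them.

Unsatisfiable (every branch closes)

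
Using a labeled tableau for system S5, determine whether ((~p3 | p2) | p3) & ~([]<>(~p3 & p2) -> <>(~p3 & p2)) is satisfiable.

1. ((~p3 | p2) | p3) & ~([]<>(~p3 & p2) -> <>(~p3 & p2)), w0
2. (~p3 | p2) | p3, w0
3. ~([]<>(~p3 & p2) -> <>(~p3 & p2)), w0
4. []<>(~p3 & p2), w0
5. ~<>(~p3 & p2), w0
6. <>(~p3 & p2), w0
7. ~(~p3 & p2), w0
8. ~p3 | p2, w0
9. ~p2, w0
10. ~p3, w0
11. ~p3 & p2, w1
12. ~p3, w1
13. p2, w1
14. <>(~p3 & p2), w1
15. ~(~p3 & p2), w1
16. ~p2, w1
Accessibility: w0Rw0, w0Rw1, w1Rw0, w1Rw1
Branch closes: p2 and ~p2 both at w1.
All branches of the tableau close; one closing branch shown above.

Unsatisfiable (every branch closes)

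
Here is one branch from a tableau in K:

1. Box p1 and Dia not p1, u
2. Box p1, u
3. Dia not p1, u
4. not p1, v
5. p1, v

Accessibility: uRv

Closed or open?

Closed

Both p1 and not p1 appear at v.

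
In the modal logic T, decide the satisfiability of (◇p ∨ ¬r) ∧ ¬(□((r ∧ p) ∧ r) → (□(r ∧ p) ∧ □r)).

Unsatisfiable

1. (◇p ∨ ¬r) ∧ ¬(□((r ∧ p) ∧ r) → (□(r ∧ p) ∧ □r)), w0
2. ◇p ∨ ¬r, w0
3. ¬(□((r ∧ p) ∧ r) → (□(r ∧ p) ∧ □r)), w0
4. □((r ∧ p) ∧ r), w0
5. ¬(□(r ∧ p) ∧ □r), w0
6. (r ∧ p) ∧ r, w0
7. r ∧ p, w0
8. r, w0
9. p, w0
10. ◇p, w0
11. ¬□(r ∧ p), w0
12. p, w1
13. (r ∧ p) ∧ r, w1
14. r ∧ p, w1
15. r, w1
16. ¬(r ∧ p), w2
17. (r ∧ p) ∧ r, w2
18. r ∧ p, w2
19. r, w2
20. p, w2
21. ¬p, w2
Accessibility: w0Rw0, w0Rw1, w0Rw2, w1Rw1, w2Rw2
Branch closes: p and ¬p both at w2.
(One branch shown.) All branches close.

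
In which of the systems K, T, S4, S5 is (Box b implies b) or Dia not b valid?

K-tableau for the negation not ((Box b implies b) or Dia not b):
1. not ((Box b implies b) or Dia not b), u
2. not (Box b implies b), u
3. not Dia not b, u
4. Box b, u
5. not b, u
Complete open branch: countermodel on a K-frame, so not valid in K.
T-tableau for the negation not ((Box b implies b) or Dia not b):
1. not ((Box b implies b) or Dia not b), u
2. not (Box b implies b), u
3. not Dia not b, u
4. Box b, u
5. not b, u
6. b, u
Accessibility: uRu
Branch closes: b and not b both at u.
Every branch closes (one shown): valid in T, hence also in S4, S5 (every theorem of T is a theorem of S4 and S5).

T, S4, S5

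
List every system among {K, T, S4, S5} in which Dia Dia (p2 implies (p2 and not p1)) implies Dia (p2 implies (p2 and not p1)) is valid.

S4, S5

T-tableau for the negation not (Dia Dia (p2 implies (p2 and not p1)) implies Dia (p2 implies (p2 and not p1))):
1. not (Dia Dia (p2 implies (p2 and not p1)) implies Dia (p2 implies (p2 and not p1))), w0
2. Dia Dia (p2 implies (p2 and not p1)), w0   [neg-implies-rule on 1]
3. not Dia (p2 implies (p2 and not p1)), w0   [neg-implies-rule on 1]
4. not (p2 implies (p2 and not p1)), w0   [neg-Dia-rule on 3 via w0Rw0]
5. p2, w0   [neg-implies-rule on 4]
6. not (p2 and not p1), w0   [neg-implies-rule on 4]
7. p1, w0   [neg-and-rule on 6 (branches; this branch)]
8. Dia (p2 implies (p2 and not p1)), w1   [Dia-rule on 2: fresh world w1, w0Rw1]
9. not (p2 implies (p2 and not p1)), w1   [neg-Dia-rule on 3 via w0Rw1]
10. p2, w1   [neg-implies-rule on 9]
11. not (p2 and not p1), w1   [neg-implies-rule on 9]
12. p1, w1   [neg-and-rule on 11 (branches; this branch)]
13. p2 implies (p2 and not p1), w2   [Dia-rule on 8: fresh world w2, w1Rw2]
14. p2 and not p1, w2   [implies-rule on 13 (branches; this branch)]
15. p2, w2   [and-rule on 14]
16. not p1, w2   [and-rule on 14]
Accessibility: w0Rw0, w0Rw1, w1Rw1, w1Rw2, w2Rw2
Complete open branch: countermodel on a T-frame, so not valid in T, nor in K (the same frame is also a K-frame).
S4-tableau for the negation not (Dia Dia (p2 implies (p2 and not p1)) implies Dia (p2 implies (p2 and not p1))):
1. not (Dia Dia (p2 implies (p2 and not p1)) implies Dia (p2 implies (p2 and not p1))), w0
2. Dia Dia (p2 implies (p2 and not p1)), w0   [neg-implies-rule on 1]
3. not Dia (p2 implies (p2 and not p1)), w0   [neg-implies-rule on 1]
4. not (p2 implies (p2 and not p1)), w0   [neg-Dia-rule on 3 via w0Rw0]
5. p2, w0   [neg-implies-rule on 4]
6. not (p2 and not p1), w0   [neg-implies-rule on 4]
7. p1, w0   [neg-and-rule on 6 (branches; this branch)]
8. Dia (p2 implies (p2 and not p1)), w1   [Dia-rule on 2: fresh world w1, w0Rw1]
9. not (p2 implies (p2 and not p1)), w1   [neg-Dia-rule on 3 via w0Rw1]
10. p2, w1   [neg-implies-rule on 9]
11. not (p2 and not p1), w1   [neg-implies-rule on 9]
12. p1, w1   [neg-and-rule on 11 (branches; this branch)]
13. p2 implies (p2 and not p1), w2   [Dia-rule on 8: fresh world w2, w1Rw2]
14. not (p2 implies (p2 and not p1)), w2   [neg-Dia-rule on 3 via w0Rw2]
15. p2, w2   [neg-implies-rule on 14]
16. not (p2 and not p1), w2   [neg-implies-rule on 14]
17. p2 and not p1, w2   [implies-rule on 13 (branches; this branch)]
18. not p1, w2   [and-rule on 17]
19. p1, w2   [neg-and-rule on 16 (branches; this branch)]
Accessibility: w0Rw0, w0Rw1, w0Rw2, w1Rw1, w1Rw2, w2Rw2
Branch closes: p1 and not p1 both at w2.
Every branch closes (one shown): valid in S4, hence also in S5 (every theorem of S4 is a theorem of S5).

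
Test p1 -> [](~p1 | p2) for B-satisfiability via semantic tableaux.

1. p1 -> [](~p1 | p2), u
2. [](~p1 | p2), u   [->-rule on 1 (branches; this branch)]
3. ~p1 | p2, u   [[]-rule on 2 via uRu]
4. p2, u   [|-rule on 3 (branches; this branch)]
Accessibility: uRu

Satisfiable (open branch found)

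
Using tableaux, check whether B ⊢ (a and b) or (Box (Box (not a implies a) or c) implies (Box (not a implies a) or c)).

Valid

Tableau for the negation not ((a and b) or (Box (Box (not a implies a) or c) implies (Box (not a implies a) or c))):
1. not ((a and b) or (Box (Box (not a implies a) or c) implies (Box (not a implies a) or c))), u
2. not (a and b), u
3. not (Box (Box (not a implies a) or c) implies (Box (not a implies a) or c)), u
4. Box (Box (not a implies a) or c), u
5. not (Box (not a implies a) or c), u
6. not Box (not a implies a), u
7. not c, u
8. Box (not a implies a) or c, u
9. not b, u
10. Box (not a implies a), u
11. not a implies a, u
12. a, u
13. not (not a implies a), v
14. not a, v
15. Box (not a implies a) or c, v
16. not a implies a, v
17. c, v
18. a, v
Accessibility: uRu, uRv, vRu, vRv
Branch closes: a and not a both at v.
All branches of the negation close; one closing branch shown above.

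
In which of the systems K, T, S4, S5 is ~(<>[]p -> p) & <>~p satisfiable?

S5-tableau for the formula:
1. ~(<>[]p -> p) & <>~p, 0
2. ~(<>[]p -> p), 0
3. <>~p, 0
4. <>[]p, 0
5. ~p, 0
6. ~p, 1
7. []p, 2
8. p, 0
Accessibility: 0R0, 0R1, 0R2, 1R0, 1R1, 1R2, 2R0, 2R1, 2R2
Branch closes: p and ~p both at 0.
Every branch closes (one shown): unsatisfiable in S5.
S4-tableau for the formula:
1. ~(<>[]p -> p) & <>~p, 0
2. ~(<>[]p -> p), 0
3. <>~p, 0
4. <>[]p, 0
5. ~p, 0
6. ~p, 1
7. []p, 2
8. p, 2
Accessibility: 0R0, 0R1, 0R2, 1R1, 2R2
Complete open branch: satisfiable in S4, hence also in K, T (this S4-model is also a K-model and a T-model).

K, T, S4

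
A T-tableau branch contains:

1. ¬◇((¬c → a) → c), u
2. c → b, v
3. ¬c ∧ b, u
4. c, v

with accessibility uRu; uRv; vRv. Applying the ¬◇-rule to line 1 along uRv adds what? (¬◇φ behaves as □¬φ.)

¬◇φ behaves as □¬φ: propagate the negated body to each accessible world.

¬((¬c → a) → c), v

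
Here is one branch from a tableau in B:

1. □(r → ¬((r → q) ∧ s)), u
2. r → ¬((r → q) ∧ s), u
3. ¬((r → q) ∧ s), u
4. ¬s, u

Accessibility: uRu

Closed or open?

No, open

There is no literal clash: for every atom and world, at most one sign appears.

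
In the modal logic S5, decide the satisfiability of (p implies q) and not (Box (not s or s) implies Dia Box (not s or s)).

1. (p implies q) and not (Box (not s or s) implies Dia Box (not s or s)), 0
2. p implies q, 0   [and-rule on 1]
3. not (Box (not s or s) implies Dia Box (not s or s)), 0   [and-rule on 1]
4. Box (not s or s), 0   [neg-implies-rule on 3]
5. not Dia Box (not s or s), 0   [neg-implies-rule on 3]
6. not s or s, 0   [Box-rule on 4 via 0R0]
7. not Box (not s or s), 0   [neg-Dia-rule on 5 via 0R0]
8. q, 0   [implies-rule on 2 (branches; this branch)]
9. s, 0   [or-rule on 6 (branches; this branch)]
10. not (not s or s), 1   [neg-Box-rule on 7: fresh world 1, 0R1]
11. s, 1   [neg-or-rule on 10]
12. not s, 1   [neg-or-rule on 10]
Accessibility: 0R0, 0R1, 1R0, 1R1
Branch closes: s and not s both at 1.
(One branch shown.) All branches close.

No, unsatisfiable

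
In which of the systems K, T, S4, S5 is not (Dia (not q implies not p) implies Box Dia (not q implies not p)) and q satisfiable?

S4-tableau for the formula:
1. not (Dia (not q implies not p) implies Box Dia (not q implies not p)) and q, 0
2. not (Dia (not q implies not p) implies Box Dia (not q implies not p)), 0
3. q, 0
4. Dia (not q implies not p), 0
5. not Box Dia (not q implies not p), 0
6. not q implies not p, 1
7. not p, 1
8. not Dia (not q implies not p), 2
9. not (not q implies not p), 2
10. not q, 2
11. p, 2
Accessibility: 0R0, 0R1, 0R2, 1R1, 2R2
Complete open branch: satisfiable in S4, hence also in K, T (this S4-model is also a K-model and a T-model).
S5-tableau for the formula:
1. not (Dia (not q implies not p) implies Box Dia (not q implies not p)) and q, 0
2. not (Dia (not q implies not p) implies Box Dia (not q implies not p)), 0
3. q, 0
4. Dia (not q implies not p), 0
5. not Box Dia (not q implies not p), 0
6. not q implies not p, 1
7. not p, 1
8. not Dia (not q implies not p), 2
9. not (not q implies not p), 0
10. not q, 0
11. p, 0
Accessibility: 0R0, 0R1, 0R2, 1R0, 1R1, 1R2, 2R0, 2R1, 2R2
Branch closes: q and not q both at 0.
Every branch closes (one shown): unsatisfiable in S5.

K, T, S4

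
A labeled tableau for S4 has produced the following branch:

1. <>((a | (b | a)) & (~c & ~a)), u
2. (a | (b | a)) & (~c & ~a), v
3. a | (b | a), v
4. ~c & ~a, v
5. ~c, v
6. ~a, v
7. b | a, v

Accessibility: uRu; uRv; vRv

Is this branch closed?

No, open

There is no literal clash: for every atom and world, at most one sign appears.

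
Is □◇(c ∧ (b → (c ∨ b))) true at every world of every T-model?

Tableau for the negation ¬□◇(c ∧ (b → (c ∨ b))):
1. ¬□◇(c ∧ (b → (c ∨ b))), 0
2. ¬◇(c ∧ (b → (c ∨ b))), 1
3. ¬(c ∧ (b → (c ∨ b))), 1
4. ¬c, 1
Accessibility: 0R0, 0R1, 1R1
The negation has an open branch (countermodel exists).

Invalid (countermodel exists)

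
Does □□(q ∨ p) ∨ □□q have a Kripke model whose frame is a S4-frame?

1. □□(q ∨ p) ∨ □□q, u
2. □□q, u   [∨-rule on 1 (branches; this branch)]
3. □q, u   [□-rule on 2 via uRu]
4. q, u   [□-rule on 3 via uRu]
Accessibility: uRu

Satisfiable (open branch found)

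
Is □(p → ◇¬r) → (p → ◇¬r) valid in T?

Yes, valid

Tableau for the negation ¬(□(p → ◇¬r) → (p → ◇¬r)):
1. ¬(□(p → ◇¬r) → (p → ◇¬r)), 0
2. □(p → ◇¬r), 0
3. ¬(p → ◇¬r), 0
4. p, 0
5. ¬◇¬r, 0
6. p → ◇¬r, 0
7. r, 0
8. ◇¬r, 0
9. ¬r, 1
10. p → ◇¬r, 1
11. r, 1
Accessibility: 0R0, 0R1, 1R1
Branch closes: r and ¬r both at 1.
Every branch of the negation's tableau closes; the branch above is one of them.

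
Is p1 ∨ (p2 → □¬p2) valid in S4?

Tableau for the negation ¬(p1 ∨ (p2 → □¬p2)):
1. ¬(p1 ∨ (p2 → □¬p2)), 0
2. ¬p1, 0
3. ¬(p2 → □¬p2), 0
4. p2, 0
5. ¬□¬p2, 0
6. p2, 1
Accessibility: 0R0, 0R1, 1R1
The negation has an open branch (countermodel exists).

Invalid (countermodel exists)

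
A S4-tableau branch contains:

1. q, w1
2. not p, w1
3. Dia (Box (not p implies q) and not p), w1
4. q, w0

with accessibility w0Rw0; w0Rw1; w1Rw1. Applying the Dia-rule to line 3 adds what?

a fresh world w2 with w1Rw2, and Box (not p implies q) and not p at w2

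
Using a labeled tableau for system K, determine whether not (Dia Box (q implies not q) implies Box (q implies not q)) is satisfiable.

1. not (Dia Box (q implies not q) implies Box (q implies not q)), w0
2. Dia Box (q implies not q), w0
3. not Box (q implies not q), w0
4. Box (q implies not q), w1
5. not (q implies not q), w2
6. q, w2
Accessibility: w0Rw1, w0Rw2

Satisfiable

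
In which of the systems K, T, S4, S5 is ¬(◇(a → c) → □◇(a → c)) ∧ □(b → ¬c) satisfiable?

S5-tableau for the formula:
1. ¬(◇(a → c) → □◇(a → c)) ∧ □(b → ¬c), w0
2. ¬(◇(a → c) → □◇(a → c)), w0
3. □(b → ¬c), w0
4. ◇(a → c), w0
5. ¬□◇(a → c), w0
6. b → ¬c, w0
7. ¬c, w0
8. a → c, w1
9. b → ¬c, w1
10. c, w1
11. ¬b, w1
12. ¬◇(a → c), w2
13. b → ¬c, w2
14. ¬(a → c), w0
15. a, w0
16. ¬(a → c), w1
17. a, w1
18. ¬c, w1
Accessibility: w0Rw0, w0Rw1, w0Rw2, w1Rw0, w1Rw1, w1Rw2, w2Rw0, w2Rw1, w2Rw2
Branch closes: c and ¬c both at w1.
Every branch closes (one shown): unsatisfiable in S5.
S4-tableau for the formula:
1. ¬(◇(a → c) → □◇(a → c)) ∧ □(b → ¬c), w0
2. ¬(◇(a → c) → □◇(a → c)), w0
3. □(b → ¬c), w0
4. ◇(a → c), w0
5. ¬□◇(a → c), w0
6. b → ¬c, w0
7. ¬c, w0
8. a → c, w1
9. b → ¬c, w1
10. c, w1
11. ¬b, w1
12. ¬◇(a → c), w2
13. b → ¬c, w2
14. ¬(a → c), w2
15. a, w2
16. ¬c, w2
Accessibility: w0Rw0, w0Rw1, w0Rw2, w1Rw1, w2Rw2
Complete open branch: satisfiable in S4, hence also in K, T (this S4-model is also a K-model and a T-model).

K, T, S4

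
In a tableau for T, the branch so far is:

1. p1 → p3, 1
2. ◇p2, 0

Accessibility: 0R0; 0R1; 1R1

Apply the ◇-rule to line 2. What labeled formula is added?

a fresh world 2 with 0R2, and p2 at 2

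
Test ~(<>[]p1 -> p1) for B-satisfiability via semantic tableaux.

1. ~(<>[]p1 -> p1), u
2. <>[]p1, u   [~->-rule on 1]
3. ~p1, u   [~->-rule on 1]
4. []p1, v   [<>-rule on 2: fresh world v, uRv]
5. p1, u   [[]-rule on 4 via vRu]
Accessibility: uRu, uRv, vRu, vRv
Branch closes: p1 and ~p1 both at u.
All branches of the tableau close; one closing branch shown above.

Unsatisfiable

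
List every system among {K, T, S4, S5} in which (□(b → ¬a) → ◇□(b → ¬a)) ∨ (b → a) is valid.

T-tableau for the negation ¬((□(b → ¬a) → ◇□(b → ¬a)) ∨ (b → a)):
1. ¬((□(b → ¬a) → ◇□(b → ¬a)) ∨ (b → a)), w0
2. ¬(□(b → ¬a) → ◇□(b → ¬a)), w0
3. ¬(b → a), w0
4. □(b → ¬a), w0
5. ¬◇□(b → ¬a), w0
6. b, w0
7. ¬a, w0
8. b → ¬a, w0
9. ¬□(b → ¬a), w0
10. ¬(b → ¬a), w1
11. b, w1
12. a, w1
13. b → ¬a, w1
14. ¬□(b → ¬a), w1
15. ¬a, w1
Accessibility: w0Rw0, w0Rw1, w1Rw1
Branch closes: a and ¬a both at w1.
Every branch closes (one shown): valid in T, hence also in S4, S5 (every theorem of T is a theorem of S4 and S5).
K-tableau for the negation ¬((□(b → ¬a) → ◇□(b → ¬a)) ∨ (b → a)):
1. ¬((□(b → ¬a) → ◇□(b → ¬a)) ∨ (b → a)), w0
2. ¬(□(b → ¬a) → ◇□(b → ¬a)), w0
3. ¬(b → a), w0
4. □(b → ¬a), w0
5. ¬◇□(b → ¬a), w0
6. b, w0
7. ¬a, w0
Complete open branch: countermodel on a K-frame, so not valid in K.

T, S4, S5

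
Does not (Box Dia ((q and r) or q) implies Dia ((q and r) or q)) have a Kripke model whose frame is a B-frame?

No, unsatisfiable

1. not (Box Dia ((q and r) or q) implies Dia ((q and r) or q)), u
2. Box Dia ((q and r) or q), u
3. not Dia ((q and r) or q), u
4. Dia ((q and r) or q), u
5. not ((q and r) or q), u
6. not (q and r), u
7. not q, u
8. not r, u
9. (q and r) or q, v
10. Dia ((q and r) or q), v
11. not ((q and r) or q), v
12. not (q and r), v
13. not q, v
14. q and r, v
15. q, v
16. r, v
Accessibility: uRu, uRv, vRu, vRv
Branch closes: q and not q both at v.
All branches of the tableau close; one closing branch shown above.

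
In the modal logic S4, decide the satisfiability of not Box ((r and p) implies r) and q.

No, unsatisfiable

1. not Box ((r and p) implies r) and q, 0
2. not Box ((r and p) implies r), 0
3. q, 0
4. not ((r and p) implies r), 1
5. r and p, 1
6. not r, 1
7. r, 1
8. p, 1
Accessibility: 0R0, 0R1, 1R1
Branch closes: r and not r both at 1.
(One branch shown.) All branches close.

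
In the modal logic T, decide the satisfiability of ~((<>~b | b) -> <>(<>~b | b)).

1. ~((<>~b | b) -> <>(<>~b | b)), 0
2. <>~b | b, 0
3. ~<>(<>~b | b), 0
4. ~(<>~b | b), 0
5. ~<>~b, 0
6. ~b, 0
7. b, 0
Accessibility: 0R0
Branch closes: b and ~b both at 0.
Every branch closes; the branch above is one of them.

Unsatisfiable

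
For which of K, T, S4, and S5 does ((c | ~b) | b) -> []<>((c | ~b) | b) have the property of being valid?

T-tableau for the negation ~(((c | ~b) | b) -> []<>((c | ~b) | b)):
1. ~(((c | ~b) | b) -> []<>((c | ~b) | b)), w0
2. (c | ~b) | b, w0   [~->-rule on 1]
3. ~[]<>((c | ~b) | b), w0   [~->-rule on 1]
4. c | ~b, w0   [|-rule on 2 (branches; this branch)]
5. ~b, w0   [|-rule on 4 (branches; this branch)]
6. ~<>((c | ~b) | b), w1   [~[]-rule on 3: fresh world w1, w0Rw1]
7. ~((c | ~b) | b), w1   [~<>-rule on 6 via w1Rw1]
8. ~(c | ~b), w1   [~|-rule on 7]
9. ~b, w1   [~|-rule on 7]
10. ~c, w1   [~|-rule on 8]
11. b, w1   [~|-rule on 8]
Accessibility: w0Rw0, w0Rw1, w1Rw1
Branch closes: b and ~b both at w1.
Every branch closes (one shown): valid in T, hence also in S4, S5 (every theorem of T is a theorem of S4 and S5).
K-tableau for the negation ~(((c | ~b) | b) -> []<>((c | ~b) | b)):
1. ~(((c | ~b) | b) -> []<>((c | ~b) | b)), w0
2. (c | ~b) | b, w0   [~->-rule on 1]
3. ~[]<>((c | ~b) | b), w0   [~->-rule on 1]
4. b, w0   [|-rule on 2 (branches; this branch)]
5. ~<>((c | ~b) | b), w1   [~[]-rule on 3: fresh world w1, w0Rw1]
Accessibility: w0Rw1
Complete open branch: countermodel on a K-frame, so not valid in K.

T, S4, S5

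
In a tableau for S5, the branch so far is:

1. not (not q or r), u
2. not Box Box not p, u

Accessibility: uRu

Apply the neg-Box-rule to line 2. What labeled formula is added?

a fresh world v with uRv, and not Box not p at v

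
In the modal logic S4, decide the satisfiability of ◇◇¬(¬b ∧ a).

1. ◇◇¬(¬b ∧ a), 0
2. ◇¬(¬b ∧ a), 1
3. ¬(¬b ∧ a), 2
4. ¬a, 2
Accessibility: 0R0, 0R1, 0R2, 1R1, 1R2, 2R2

Yes, satisfiable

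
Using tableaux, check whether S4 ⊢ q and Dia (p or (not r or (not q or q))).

Invalid (countermodel exists)

Tableau for the negation not (q and Dia (p or (not r or (not q or q)))):
1. not (q and Dia (p or (not r or (not q or q)))), 0
2. not q, 0
Accessibility: 0R0
The negation has an open branch (countermodel exists).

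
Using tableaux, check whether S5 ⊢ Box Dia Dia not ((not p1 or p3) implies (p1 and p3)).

Invalid (countermodel exists)

Tableau for the negation not Box Dia Dia not ((not p1 or p3) implies (p1 and p3)):
1. not Box Dia Dia not ((not p1 or p3) implies (p1 and p3)), w0
2. not Dia Dia not ((not p1 or p3) implies (p1 and p3)), w1
3. not Dia not ((not p1 or p3) implies (p1 and p3)), w0
4. not Dia not ((not p1 or p3) implies (p1 and p3)), w1
5. (not p1 or p3) implies (p1 and p3), w0
6. (not p1 or p3) implies (p1 and p3), w1
7. p1 and p3, w0
8. p1, w0
9. p3, w0
10. p1 and p3, w1
11. p1, w1
12. p3, w1
Accessibility: w0Rw0, w0Rw1, w1Rw0, w1Rw1
The negation has an open branch (countermodel exists).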